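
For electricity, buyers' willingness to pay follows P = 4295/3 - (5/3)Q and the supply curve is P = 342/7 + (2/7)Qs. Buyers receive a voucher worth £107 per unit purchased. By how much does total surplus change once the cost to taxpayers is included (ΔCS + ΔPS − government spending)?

Pre-subsidy: 4295/3 - (5/3)Q = 342/7 + (2/7)Q gives Q* = 29039/41 and P* = 10300/41.
With the rebate, buyers effectively pay Pb = Ps − 107, where Ps is the price sellers receive.
On the curves, Pb = 4295/3 - (5/3)Q and Ps = 342/7 + (2/7)Q; the wedge Ps − Pb = 107 gives 342/7 + (2/7)Q − (4295/3 - (5/3)Q) = 107, so Q' = 31286/41.
Then Pb = 4295/3 − (5/3)·(31286/41) = 6555/41 and Ps = 342/7 + (2/7)·(31286/41) = 10942/41.
ΔCS = ½(29039/41 + 31286/41)(10300/41 − 6555/41) = 225917125/3362; ΔPS = ½(29039/41 + 31286/41)(10942/41 − 10300/41) = 19364325/1681.
Government spending = 107 × 31286/41 = 3347602/41.
Net change = 225917125/3362 + 19364325/1681 − 3347602/41 = -240429/82. The loss equals the DWL triangle ½·107·2247/41.

Net change in total surplus = -240429/82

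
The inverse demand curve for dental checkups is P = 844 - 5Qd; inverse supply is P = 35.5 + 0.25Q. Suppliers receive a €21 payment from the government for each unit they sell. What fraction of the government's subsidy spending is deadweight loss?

Pre-subsidy: 844 - 5Q = 35.5 + 0.25Q gives Q* = 154 and P* = 74.
With the subsidy, sellers receive Ps = Pb + 21 for each unit, where Pb is the price buyers pay.
On the curves, Pb = 844 - 5Q and Ps = 35.5 + 0.25Q; the wedge Ps − Pb = 21 gives 35.5 + 0.25Q − (844 - 5Q) = 21, so Q' = 158.
Then Pb = 844 − 5·158 = 54 and Ps = 35.5 + 0.25·158 = 75.
ΔCS = ½(154 + 158)(74 − 54) = 3120; ΔPS = ½(154 + 158)(75 − 74) = 156.
Government spending = 21 × 158 = 3318.
DWL = ½ × 21 × (158 − 154) = 42; fraction = 42 / 3318 = 1/79.

DWL / government spending = 1/79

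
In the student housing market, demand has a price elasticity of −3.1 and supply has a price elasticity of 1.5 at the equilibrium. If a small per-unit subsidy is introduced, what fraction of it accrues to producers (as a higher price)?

Producer share = 31/46

For a small subsidy around the equilibrium, the benefit split depends on the relative slopes, which at a point are proportional to the elasticities.
Buyer share = εs/(εs + |εd|) = 1.5/(1.5 + 3.1) = 15/46; seller share = |εd|/(εs + |εd|) = 31/46.
So producers capture 31/46 of the subsidy.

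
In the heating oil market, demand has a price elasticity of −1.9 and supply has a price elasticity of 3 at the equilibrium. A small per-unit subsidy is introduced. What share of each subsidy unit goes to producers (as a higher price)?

For a small subsidy around the equilibrium, the benefit split depends on the relative slopes, which at a point are proportional to the elasticities.
Buyer share = εs/(εs + |εd|) = 3/(3 + 1.9) = 30/49; seller share = |εd|/(εs + |εd|) = 19/49.
So producers capture 19/49 of the subsidy.

Producer share = 19/49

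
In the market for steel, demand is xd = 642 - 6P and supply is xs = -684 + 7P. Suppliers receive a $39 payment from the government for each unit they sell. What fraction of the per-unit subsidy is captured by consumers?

Pre-subsidy: 642 - 6P = -684 + 7P gives P* = 102, x* = 30.
With the subsidy, sellers receive Ps = Pb + 39 for each unit, where Pb is the price buyers pay.
Supply in terms of Pb becomes xs = -684 + 7(Pb + 39) = -411 + 7Pb. Setting this equal to demand: 642 - 6Pb = -411 + 7Pb, so Pb = 81.
Sellers receive Ps = 81 + 39 = 120; x' = 642 − 6·81 = 156.
Buyers' price falls by P* − Pb = 102 − 81 = 21; sellers' price rises by Ps − P* = 120 − 102 = 18.
So consumers capture 21/39 = 7/13 of each unit of subsidy.

Consumer share = 7/13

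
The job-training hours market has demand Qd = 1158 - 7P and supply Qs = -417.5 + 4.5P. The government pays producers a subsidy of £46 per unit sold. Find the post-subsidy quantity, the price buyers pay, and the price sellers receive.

Pre-subsidy: 1158 - 7P = -417.5 + 4.5P gives P* = 137, Q* = 199.
With the subsidy, sellers receive Ps = Pb + 46 for each unit, where Pb is the price buyers pay.
Supply in terms of Pb becomes Qs = -417.5 + 4.5(Pb + 46) = -210.5 + 4.5Pb. Setting this equal to demand: 1158 - 7Pb = -210.5 + 4.5Pb, so Pb = 119.
Sellers receive Ps = 119 + 46 = 165; Q' = 1158 − 7·119 = 325.

Q' = 325; buyers pay £119; sellers receive £165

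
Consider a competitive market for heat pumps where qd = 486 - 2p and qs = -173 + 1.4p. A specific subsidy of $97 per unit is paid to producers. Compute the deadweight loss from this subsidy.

Deadweight loss = 65863/17

Pre-subsidy: 486 - 2p = -173 + 1.4p gives p* = 3295/17, q* = 1672/17.
With the subsidy, sellers receive ps = pb + 97 for each unit, where pb is the price buyers pay.
Supply in terms of pb becomes qs = -173 + 1.4(pb + 97) = -37.2 + 1.4pb. Setting this equal to demand: 486 - 2pb = -37.2 + 1.4pb, so pb = 2616/17.
Sellers receive ps = 2616/17 + 97 = 4265/17; q' = 486 − 2·(2616/17) = 3030/17.
The subsidy expands output by 3030/17 − 1672/17 = 1358/17 past the efficient level; on those units the gap between marginal cost and willingness to pay runs from 0 up to 97.
DWL = ½ × 97 × 1358/17 = 65863/17.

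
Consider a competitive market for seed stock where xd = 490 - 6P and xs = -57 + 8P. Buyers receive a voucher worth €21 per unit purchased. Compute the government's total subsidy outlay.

Pre-subsidy: 490 - 6P = -57 + 8P gives P* = 547/14, x* = 1789/7.
With the rebate, buyers effectively pay Pb = Ps − 21, where Ps is the price sellers receive.
Demand in terms of Ps becomes xd = 490 − 6(Ps − 21) = 616 - 6Ps. Setting this equal to supply: 616 - 6Ps = -57 + 8Ps, so Ps = 673/14.
Buyers pay Pb = 673/14 − 21 = 379/14; x' = -57 + 8·(673/14) = 2293/7.
Government outlay = subsidy × quantity = 21 × 2293/7 = 6879.

Government cost = €6879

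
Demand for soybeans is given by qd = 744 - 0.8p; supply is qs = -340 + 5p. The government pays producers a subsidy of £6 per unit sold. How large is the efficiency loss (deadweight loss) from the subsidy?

Pre-subsidy: 744 - 0.8p = -340 + 5p gives p* = 5420/29, q* = 17240/29.
With the subsidy, sellers receive ps = pb + 6 for each unit, where pb is the price buyers pay.
Supply in terms of pb becomes qs = -340 + 5(pb + 6) = -310 + 5pb. Setting this equal to demand: 744 - 0.8pb = -310 + 5pb, so pb = 5270/29.
Sellers receive ps = 5270/29 + 6 = 5444/29; q' = 744 − 0.8·(5270/29) = 17360/29.
The subsidy expands output by 17360/29 − 17240/29 = 120/29 past the efficient level; on those units the gap between marginal cost and willingness to pay runs from 0 up to 6.
DWL = ½ × 6 × 120/29 = 360/29.

Deadweight loss = 360/29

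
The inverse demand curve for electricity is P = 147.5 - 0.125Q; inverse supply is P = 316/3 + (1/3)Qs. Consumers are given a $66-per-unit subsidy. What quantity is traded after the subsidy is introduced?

Q' = 236

Pre-subsidy: 147.5 - 0.125Q = 316/3 + (1/3)Q gives Q* = 92 and P* = 136.
With the rebate, buyers effectively pay Pb = Ps − 66, where Ps is the price sellers receive.
On the curves, Pb = 147.5 - 0.125Q and Ps = 316/3 + (1/3)Q; the wedge Ps − Pb = 66 gives 316/3 + (1/3)Q − (147.5 - 0.125Q) = 66, so Q' = 236.
Then Pb = 147.5 − 0.125·236 = 118 and Ps = 316/3 + (1/3)·236 = 184.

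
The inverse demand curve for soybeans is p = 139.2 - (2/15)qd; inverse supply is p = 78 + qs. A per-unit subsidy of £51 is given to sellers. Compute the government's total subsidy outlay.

Government cost = £5049

Pre-subsidy: 139.2 - (2/15)q = 78 + q gives q* = 54 and p* = 132.
With the subsidy, sellers receive ps = pb + 51 for each unit, where pb is the price buyers pay.
On the curves, pb = 139.2 - (2/15)q and ps = 78 + q; the wedge ps − pb = 51 gives 78 + q − (139.2 - (2/15)q) = 51, so q' = 99.
Then pb = 139.2 − (2/15)·99 = 126 and ps = 78 + 1·99 = 177.
Government outlay = subsidy × quantity = 51 × 99 = 5049.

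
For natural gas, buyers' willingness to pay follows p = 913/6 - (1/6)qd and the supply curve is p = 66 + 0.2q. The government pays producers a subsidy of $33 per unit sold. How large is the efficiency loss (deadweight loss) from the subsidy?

Pre-subsidy: 913/6 - (1/6)q = 66 + 0.2q gives q* = 235 and p* = 113.
With the subsidy, sellers receive ps = pb + 33 for each unit, where pb is the price buyers pay.
On the curves, pb = 913/6 - (1/6)q and ps = 66 + 0.2q; the wedge ps − pb = 33 gives 66 + 0.2q − (913/6 - (1/6)q) = 33, so q' = 325.
Then pb = 913/6 − (1/6)·325 = 98 and ps = 66 + 0.2·325 = 131.
The subsidy expands output by 325 − 235 = 90 past the efficient level; on those units the gap between marginal cost and willingness to pay runs from 0 up to 33.
DWL = ½ × 33 × 90 = 1485.

Deadweight loss = $1485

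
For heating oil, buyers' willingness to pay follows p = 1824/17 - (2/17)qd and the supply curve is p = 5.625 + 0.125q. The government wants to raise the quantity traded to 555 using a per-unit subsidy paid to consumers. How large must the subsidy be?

Required subsidy s = 33 per unit

At q = 555, from the demand curve buyers pay pb = 1824/17 − (2/17)·555 = 42; from the supply curve sellers need ps = 5.625 + 0.125·555 = 75.
The subsidy must fill the gap: s = ps − pb = 75 − 42 = 33.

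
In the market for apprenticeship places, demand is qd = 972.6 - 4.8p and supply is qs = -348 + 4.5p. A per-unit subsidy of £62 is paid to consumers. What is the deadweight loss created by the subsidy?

Pre-subsidy: 972.6 - 4.8p = -348 + 4.5p gives p* = 142, q* = 291.
With the rebate, buyers effectively pay pb = ps − 62, where ps is the price sellers receive.
Demand in terms of ps becomes qd = 972.6 − 4.8(ps − 62) = 1270.2 - 4.8ps. Setting this equal to supply: 1270.2 - 4.8ps = -348 + 4.5ps, so ps = 174.
Buyers pay pb = 174 − 62 = 112; q' = -348 + 4.5·174 = 435.
The subsidy expands output by 435 − 291 = 144 past the efficient level; on those units the gap between marginal cost and willingness to pay runs from 0 up to 62.
DWL = ½ × 62 × 144 = 4464.

Deadweight loss = £4464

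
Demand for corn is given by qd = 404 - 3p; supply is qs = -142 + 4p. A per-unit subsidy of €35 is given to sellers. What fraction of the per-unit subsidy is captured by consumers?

Pre-subsidy: 404 - 3p = -142 + 4p gives p* = 78, q* = 170.
With the subsidy, sellers receive ps = pb + 35 for each unit, where pb is the price buyers pay.
Supply in terms of pb becomes qs = -142 + 4(pb + 35) = -2 + 4pb. Setting this equal to demand: 404 - 3pb = -2 + 4pb, so pb = 58.
Sellers receive ps = 58 + 35 = 93; q' = 404 − 3·58 = 230.
Buyers' price falls by p* − pb = 78 − 58 = 20; sellers' price rises by ps − p* = 93 − 78 = 15.
So consumers capture 20/35 = 4/7 of each unit of subsidy.

Consumer share = 4/7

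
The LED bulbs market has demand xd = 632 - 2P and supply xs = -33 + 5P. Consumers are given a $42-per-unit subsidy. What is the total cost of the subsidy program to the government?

Government cost = $21084

Pre-subsidy: 632 - 2P = -33 + 5P gives P* = 95, x* = 442.
With the rebate, buyers effectively pay Pb = Ps − 42, where Ps is the price sellers receive.
Demand in terms of Ps becomes xd = 632 − 2(Ps − 42) = 716 - 2Ps. Setting this equal to supply: 716 - 2Ps = -33 + 5Ps, so Ps = 107.
Buyers pay Pb = 107 − 42 = 65; x' = -33 + 5·107 = 502.
Government outlay = subsidy × quantity = 42 × 502 = 21084.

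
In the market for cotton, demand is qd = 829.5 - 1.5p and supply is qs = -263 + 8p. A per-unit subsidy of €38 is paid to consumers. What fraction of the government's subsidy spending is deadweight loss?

DWL / government spending = 8/235

Pre-subsidy: 829.5 - 1.5p = -263 + 8p gives p* = 115, q* = 657.
With the rebate, buyers effectively pay pb = ps − 38, where ps is the price sellers receive.
Demand in terms of ps becomes qd = 829.5 − 1.5(ps − 38) = 886.5 - 1.5ps. Setting this equal to supply: 886.5 - 1.5ps = -263 + 8ps, so ps = 121.
Buyers pay pb = 121 − 38 = 83; q' = -263 + 8·121 = 705.
ΔCS = ½(657 + 705)(115 − 83) = 21792; ΔPS = ½(657 + 705)(121 − 115) = 4086.
Government spending = 38 × 705 = 26790.
DWL = ½ × 38 × (705 − 657) = 912; fraction = 912 / 26790 = 8/235.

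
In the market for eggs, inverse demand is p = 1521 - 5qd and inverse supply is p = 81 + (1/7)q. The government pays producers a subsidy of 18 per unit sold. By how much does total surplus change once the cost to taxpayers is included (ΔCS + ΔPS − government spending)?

Pre-subsidy: 1521 - 5q = 81 + (1/7)q gives q* = 280 and p* = 121.
With the subsidy, sellers receive ps = pb + 18 for each unit, where pb is the price buyers pay.
On the curves, pb = 1521 - 5q and ps = 81 + (1/7)q; the wedge ps − pb = 18 gives 81 + (1/7)q − (1521 - 5q) = 18, so q' = 283.5.
Then pb = 1521 − 5·283.5 = 103.5 and ps = 81 + (1/7)·283.5 = 121.5.
ΔCS = ½(280 + 283.5)(121 − 103.5) = 4930.625; ΔPS = ½(280 + 283.5)(121.5 − 121) = 140.875.
Government spending = 18 × 283.5 = 5103.
Net change = 4930.625 + 140.875 − 5103 = -31.5. The loss equals the DWL triangle ½·18·3.5.

Net change in total surplus = -31.5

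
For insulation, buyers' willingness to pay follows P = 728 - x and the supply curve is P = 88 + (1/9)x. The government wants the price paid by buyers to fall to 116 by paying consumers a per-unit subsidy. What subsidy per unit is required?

Required subsidy s = 40 per unit

At a buyer price of 116, quantity demanded is 728 − 1·116 = 612.
Sellers supply 612 only when they receive Ps = 88 + (1/9)·612 = 156.
s = Ps − Pb = 156 − 116 = 40.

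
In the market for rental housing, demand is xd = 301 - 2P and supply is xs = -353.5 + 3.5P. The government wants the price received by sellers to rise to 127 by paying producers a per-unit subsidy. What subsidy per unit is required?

At a seller price of 127, quantity supplied is -353.5 + 3.5·127 = 91.
Buyers absorb 91 only when they pay Pb with 301 − 2·Pb = 91, i.e. Pb = 105.
s = Ps − Pb = 127 − 105 = 22.

Required subsidy s = 22 per unit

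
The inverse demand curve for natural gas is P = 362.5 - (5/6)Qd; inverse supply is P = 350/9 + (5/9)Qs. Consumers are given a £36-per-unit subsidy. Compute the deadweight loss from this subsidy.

Deadweight loss = £466.56

Pre-subsidy: 362.5 - (5/6)Q = 350/9 + (5/9)Q gives Q* = 233 and P* = 505/3.
With the rebate, buyers effectively pay Pb = Ps − 36, where Ps is the price sellers receive.
On the curves, Pb = 362.5 - (5/6)Q and Ps = 350/9 + (5/9)Q; the wedge Ps − Pb = 36 gives 350/9 + (5/9)Q − (362.5 - (5/6)Q) = 36, so Q' = 258.92.
Then Pb = 362.5 − (5/6)·258.92 = 2201/15 and Ps = 350/9 + (5/9)·258.92 = 2741/15.
The subsidy expands output by 258.92 − 233 = 25.92 past the efficient level; on those units the gap between marginal cost and willingness to pay runs from 0 up to 36.
DWL = ½ × 36 × 25.92 = 466.56.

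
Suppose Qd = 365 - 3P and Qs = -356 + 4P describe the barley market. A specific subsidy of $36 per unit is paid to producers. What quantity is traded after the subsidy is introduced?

Q' = 824/7

Pre-subsidy: 365 - 3P = -356 + 4P gives P* = 103, Q* = 56.
With the subsidy, sellers receive Ps = Pb + 36 for each unit, where Pb is the price buyers pay.
Supply in terms of Pb becomes Qs = -356 + 4(Pb + 36) = -212 + 4Pb. Setting this equal to demand: 365 - 3Pb = -212 + 4Pb, so Pb = 577/7.
Sellers receive Ps = 577/7 + 36 = 829/7; Q' = 365 − 3·(577/7) = 824/7.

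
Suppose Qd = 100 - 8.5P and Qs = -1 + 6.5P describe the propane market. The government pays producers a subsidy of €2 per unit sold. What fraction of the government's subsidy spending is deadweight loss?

DWL / government spending = 221/3008

Pre-subsidy: 100 - 8.5P = -1 + 6.5P gives P* = 101/15, Q* = 1283/30.
With the subsidy, sellers receive Ps = Pb + 2 for each unit, where Pb is the price buyers pay.
Supply in terms of Pb becomes Qs = -1 + 6.5(Pb + 2) = 12 + 6.5Pb. Setting this equal to demand: 100 - 8.5Pb = 12 + 6.5Pb, so Pb = 88/15.
Sellers receive Ps = 88/15 + 2 = 118/15; Q' = 100 − 8.5·(88/15) = 752/15.
ΔCS = ½(1283/30 + 752/15)(101/15 − 88/15) = 12077/300; ΔPS = ½(1283/30 + 752/15)(118/15 − 101/15) = 15793/300.
Government spending = 2 × 752/15 = 1504/15.
DWL = ½ × 2 × (752/15 − 1283/30) = 221/30; fraction = (221/30) / (1504/15) = 221/3008.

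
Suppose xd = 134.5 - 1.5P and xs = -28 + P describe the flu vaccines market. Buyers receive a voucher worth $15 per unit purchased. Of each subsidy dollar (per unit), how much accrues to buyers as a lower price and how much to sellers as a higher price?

Buyers gain $6 per unit; sellers gain $9 per unit

Pre-subsidy: 134.5 - 1.5P = -28 + P gives P* = 65, x* = 37.
With the rebate, buyers effectively pay Pb = Ps − 15, where Ps is the price sellers receive.
Demand in terms of Ps becomes xd = 134.5 − 1.5(Ps − 15) = 157 - 1.5Ps. Setting this equal to supply: 157 - 1.5Ps = -28 + Ps, so Ps = 74.
Buyers pay Pb = 74 − 15 = 59; x' = -28 + 1·74 = 46.
Buyers' price falls by P* − Pb = 65 − 59 = 6; sellers' price rises by Ps − P* = 74 − 65 = 9.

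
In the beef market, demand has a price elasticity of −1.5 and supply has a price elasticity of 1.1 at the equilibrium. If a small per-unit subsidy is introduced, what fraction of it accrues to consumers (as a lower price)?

For a small subsidy around the equilibrium, the benefit split depends on the relative slopes, which at a point are proportional to the elasticities.
Buyer share = εs/(εs + |εd|) = 1.1/(1.1 + 1.5) = 11/26; seller share = |εd|/(εs + |εd|) = 15/26.

Consumer share = 11/26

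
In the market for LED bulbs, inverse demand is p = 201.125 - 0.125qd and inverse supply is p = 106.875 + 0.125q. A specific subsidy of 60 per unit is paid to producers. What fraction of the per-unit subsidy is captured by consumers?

Pre-subsidy: 201.125 - 0.125q = 106.875 + 0.125q gives q* = 377 and p* = 154.
With the subsidy, sellers receive ps = pb + 60 for each unit, where pb is the price buyers pay.
On the curves, pb = 201.125 - 0.125q and ps = 106.875 + 0.125q; the wedge ps − pb = 60 gives 106.875 + 0.125q − (201.125 - 0.125q) = 60, so q' = 617.
Then pb = 201.125 − 0.125·617 = 124 and ps = 106.875 + 0.125·617 = 184.
Buyers' price falls by p* − pb = 154 − 124 = 30; sellers' price rises by ps − p* = 184 − 154 = 30.
So consumers capture 30/60 = 0.5 of each unit of subsidy.

Consumer share = 0.5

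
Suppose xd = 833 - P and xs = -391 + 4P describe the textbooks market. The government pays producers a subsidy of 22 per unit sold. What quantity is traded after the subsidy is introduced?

x' = 605.8

Pre-subsidy: 833 - P = -391 + 4P gives P* = 244.8, x* = 588.2.
With the subsidy, sellers receive Ps = Pb + 22 for each unit, where Pb is the price buyers pay.
Supply in terms of Pb becomes xs = -391 + 4(Pb + 22) = -303 + 4Pb. Setting this equal to demand: 833 - Pb = -303 + 4Pb, so Pb = 227.2.
Sellers receive Ps = 227.2 + 22 = 249.2; x' = 833 − 1·227.2 = 605.8.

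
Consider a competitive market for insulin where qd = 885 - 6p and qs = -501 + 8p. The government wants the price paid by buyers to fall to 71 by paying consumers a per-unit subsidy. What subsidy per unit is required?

Required subsidy s = 49 per unit

At a buyer price of 71, quantity demanded is 885 − 6·71 = 459.
Sellers supply 459 only when they receive ps with -501 + 8·ps = 459, i.e. ps = 120.
s = ps − pb = 120 − 71 = 49.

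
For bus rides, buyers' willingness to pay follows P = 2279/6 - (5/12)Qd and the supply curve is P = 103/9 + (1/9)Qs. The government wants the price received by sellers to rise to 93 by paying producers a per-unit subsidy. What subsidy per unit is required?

Required subsidy s = 19 per unit

At a seller price of 93, quantity supplied is -103 + 9·93 = 734.
Buyers absorb 734 only when they pay Pb = 2279/6 − (5/12)·734 = 74.
s = Ps − Pb = 93 − 74 = 19.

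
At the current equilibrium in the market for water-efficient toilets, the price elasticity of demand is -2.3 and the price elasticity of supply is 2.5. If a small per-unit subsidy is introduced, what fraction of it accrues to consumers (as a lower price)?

For a small subsidy around the equilibrium, the benefit split depends on the relative slopes, which at a point are proportional to the elasticities.
Buyer share = εs/(εs + |εd|) = 2.5/(2.5 + 2.3) = 25/48; seller share = |εd|/(εs + |εd|) = 23/48.

Consumer share = 25/48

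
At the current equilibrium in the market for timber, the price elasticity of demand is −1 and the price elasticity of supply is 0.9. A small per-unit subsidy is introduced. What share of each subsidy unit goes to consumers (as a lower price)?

Consumer share = 9/19

For a small subsidy around the equilibrium, the benefit split depends on the relative slopes, which at a point are proportional to the elasticities.
Buyer share = εs/(εs + |εd|) = 0.9/(0.9 + 1) = 9/19; seller share = |εd|/(εs + |εd|) = 10/19.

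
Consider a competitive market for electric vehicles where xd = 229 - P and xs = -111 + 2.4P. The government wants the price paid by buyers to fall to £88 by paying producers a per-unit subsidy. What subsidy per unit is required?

Required subsidy s = £17 per unit

At a buyer price of 88, quantity demanded is 229 − 1·88 = 141.
Sellers supply 141 only when they receive Ps with -111 + 2.4·Ps = 141, i.e. Ps = 105.
s = Ps − Pb = 105 − 88 = 17.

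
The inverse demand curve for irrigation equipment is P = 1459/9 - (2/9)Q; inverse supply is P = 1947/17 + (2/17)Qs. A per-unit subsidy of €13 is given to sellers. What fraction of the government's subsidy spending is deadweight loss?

DWL / government spending = 153/1426

Pre-subsidy: 1459/9 - (2/9)Q = 1947/17 + (2/17)Q gives Q* = 140 and P* = 131.
With the subsidy, sellers receive Ps = Pb + 13 for each unit, where Pb is the price buyers pay.
On the curves, Pb = 1459/9 - (2/9)Q and Ps = 1947/17 + (2/17)Q; the wedge Ps − Pb = 13 gives 1947/17 + (2/17)Q − (1459/9 - (2/9)Q) = 13, so Q' = 178.25.
Then Pb = 1459/9 − (2/9)·178.25 = 122.5 and Ps = 1947/17 + (2/17)·178.25 = 135.5.
ΔCS = ½(140 + 178.25)(131 − 122.5) = 1352.5625; ΔPS = ½(140 + 178.25)(135.5 − 131) = 716.0625.
Government spending = 13 × 178.25 = 2317.25.
DWL = ½ × 13 × (178.25 − 140) = 248.625; fraction = 248.625 / 2317.25 = 153/1426.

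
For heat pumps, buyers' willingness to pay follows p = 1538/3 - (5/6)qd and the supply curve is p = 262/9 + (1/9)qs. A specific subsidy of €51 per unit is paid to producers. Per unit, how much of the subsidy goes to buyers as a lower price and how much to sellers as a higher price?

Pre-subsidy: 1538/3 - (5/6)q = 262/9 + (1/9)q gives q* = 512 and p* = 86.
With the subsidy, sellers receive ps = pb + 51 for each unit, where pb is the price buyers pay.
On the curves, pb = 1538/3 - (5/6)q and ps = 262/9 + (1/9)q; the wedge ps − pb = 51 gives 262/9 + (1/9)q − (1538/3 - (5/6)q) = 51, so q' = 566.
Then pb = 1538/3 − (5/6)·566 = 41 and ps = 262/9 + (1/9)·566 = 92.
Buyers' price falls by p* − pb = 86 − 41 = 45; sellers' price rises by ps − p* = 92 − 86 = 6.

Buyers gain €45 per unit; sellers gain €6 per unit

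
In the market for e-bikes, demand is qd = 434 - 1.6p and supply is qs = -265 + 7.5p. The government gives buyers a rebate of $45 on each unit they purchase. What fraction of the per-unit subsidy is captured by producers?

Producer share = 16/91

Pre-subsidy: 434 - 1.6p = -265 + 7.5p gives p* = 6990/91, q* = 28310/91.
With the rebate, buyers effectively pay pb = ps − 45, where ps is the price sellers receive.
Demand in terms of ps becomes qd = 434 − 1.6(ps − 45) = 506 - 1.6ps. Setting this equal to supply: 506 - 1.6ps = -265 + 7.5ps, so ps = 7710/91.
Buyers pay pb = 7710/91 − 45 = 3615/91; q' = -265 + 7.5·(7710/91) = 33710/91.
Buyers' price falls by p* − pb = 6990/91 − 3615/91 = 3375/91; sellers' price rises by ps − p* = 7710/91 − 6990/91 = 720/91.
So producers capture (720/91)/45 = 16/91 of each unit of subsidy.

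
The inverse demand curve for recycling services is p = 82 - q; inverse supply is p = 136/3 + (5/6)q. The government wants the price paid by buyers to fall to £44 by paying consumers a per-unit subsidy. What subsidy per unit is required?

Required subsidy s = £33 per unit

At a buyer price of 44, quantity demanded is 82 − 1·44 = 38.
Sellers supply 38 only when they receive ps = 136/3 + (5/6)·38 = 77.
s = ps − pb = 77 − 44 = 33.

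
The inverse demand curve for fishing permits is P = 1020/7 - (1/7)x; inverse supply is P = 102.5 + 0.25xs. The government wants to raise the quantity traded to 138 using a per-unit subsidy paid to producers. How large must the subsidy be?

At x = 138, from the demand curve buyers pay Pb = 1020/7 − (1/7)·138 = 126; from the supply curve sellers need Ps = 102.5 + 0.25·138 = 137.
The subsidy must fill the gap: s = Ps − Pb = 137 − 126 = 11.

Required subsidy s = 11 per unit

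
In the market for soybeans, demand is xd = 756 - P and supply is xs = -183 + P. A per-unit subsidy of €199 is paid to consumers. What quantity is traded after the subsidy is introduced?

x' = 386

Pre-subsidy: 756 - P = -183 + P gives P* = 469.5, x* = 286.5.
With the rebate, buyers effectively pay Pb = Ps − 199, where Ps is the price sellers receive.
Demand in terms of Ps becomes xd = 756 − 1(Ps − 199) = 955 - Ps. Setting this equal to supply: 955 - Ps = -183 + Ps, so Ps = 569.
Buyers pay Pb = 569 − 199 = 370; x' = -183 + 1·569 = 386.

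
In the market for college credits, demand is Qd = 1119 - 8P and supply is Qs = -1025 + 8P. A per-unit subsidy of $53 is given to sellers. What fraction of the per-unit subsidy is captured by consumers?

Consumer share = 0.5

Pre-subsidy: 1119 - 8P = -1025 + 8P gives P* = 134, Q* = 47.
With the subsidy, sellers receive Ps = Pb + 53 for each unit, where Pb is the price buyers pay.
Supply in terms of Pb becomes Qs = -1025 + 8(Pb + 53) = -601 + 8Pb. Setting this equal to demand: 1119 - 8Pb = -601 + 8Pb, so Pb = 107.5.
Sellers receive Ps = 107.5 + 53 = 160.5; Q' = 1119 − 8·107.5 = 259.
Buyers' price falls by P* − Pb = 134 − 107.5 = 26.5; sellers' price rises by Ps − P* = 160.5 − 134 = 26.5.
So consumers capture 26.5/53 = 0.5 of each unit of subsidy.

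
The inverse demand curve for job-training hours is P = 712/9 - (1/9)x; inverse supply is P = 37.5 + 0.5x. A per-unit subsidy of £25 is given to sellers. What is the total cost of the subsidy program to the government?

Pre-subsidy: 712/9 - (1/9)x = 37.5 + 0.5x gives x* = 749/11 and P* = 787/11.
With the subsidy, sellers receive Ps = Pb + 25 for each unit, where Pb is the price buyers pay.
On the curves, Pb = 712/9 - (1/9)x and Ps = 37.5 + 0.5x; the wedge Ps − Pb = 25 gives 37.5 + 0.5x − (712/9 - (1/9)x) = 25, so x' = 109.
Then Pb = 712/9 − (1/9)·109 = 67 and Ps = 37.5 + 0.5·109 = 92.
Government outlay = subsidy × quantity = 25 × 109 = 2725.

Government cost = £2725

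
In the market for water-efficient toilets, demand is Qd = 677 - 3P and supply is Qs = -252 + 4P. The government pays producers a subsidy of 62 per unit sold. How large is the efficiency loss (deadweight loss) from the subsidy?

Deadweight loss = 23064/7

Pre-subsidy: 677 - 3P = -252 + 4P gives P* = 929/7, Q* = 1952/7.
With the subsidy, sellers receive Ps = Pb + 62 for each unit, where Pb is the price buyers pay.
Supply in terms of Pb becomes Qs = -252 + 4(Pb + 62) = -4 + 4Pb. Setting this equal to demand: 677 - 3Pb = -4 + 4Pb, so Pb = 681/7.
Sellers receive Ps = 681/7 + 62 = 1115/7; Q' = 677 − 3·(681/7) = 2696/7.
The subsidy expands output by 2696/7 − 1952/7 = 744/7 past the efficient level; on those units the gap between marginal cost and willingness to pay runs from 0 up to 62.
DWL = ½ × 62 × 744/7 = 23064/7.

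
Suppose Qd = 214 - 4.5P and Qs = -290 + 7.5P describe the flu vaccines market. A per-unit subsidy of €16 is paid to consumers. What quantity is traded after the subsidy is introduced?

Pre-subsidy: 214 - 4.5P = -290 + 7.5P gives P* = 42, Q* = 25.
With the rebate, buyers effectively pay Pb = Ps − 16, where Ps is the price sellers receive.
Demand in terms of Ps becomes Qd = 214 − 4.5(Ps − 16) = 286 - 4.5Ps. Setting this equal to supply: 286 - 4.5Ps = -290 + 7.5Ps, so Ps = 48.
Buyers pay Pb = 48 − 16 = 32; Q' = -290 + 7.5·48 = 70.

Q' = 70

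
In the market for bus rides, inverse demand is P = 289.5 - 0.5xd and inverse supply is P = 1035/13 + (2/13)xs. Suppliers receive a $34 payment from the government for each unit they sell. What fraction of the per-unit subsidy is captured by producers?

Producer share = 4/17

Pre-subsidy: 289.5 - 0.5x = 1035/13 + (2/13)x gives x* = 321 and P* = 129.
With the subsidy, sellers receive Ps = Pb + 34 for each unit, where Pb is the price buyers pay.
On the curves, Pb = 289.5 - 0.5x and Ps = 1035/13 + (2/13)x; the wedge Ps − Pb = 34 gives 1035/13 + (2/13)x − (289.5 - 0.5x) = 34, so x' = 373.
Then Pb = 289.5 − 0.5·373 = 103 and Ps = 1035/13 + (2/13)·373 = 137.
Buyers' price falls by P* − Pb = 129 − 103 = 26; sellers' price rises by Ps − P* = 137 − 129 = 8.
So producers capture 8/34 = 4/17 of each unit of subsidy.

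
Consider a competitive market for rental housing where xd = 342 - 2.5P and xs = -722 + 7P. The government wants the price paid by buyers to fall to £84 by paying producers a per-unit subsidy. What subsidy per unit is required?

At a buyer price of 84, quantity demanded is 342 − 2.5·84 = 132.
Sellers supply 132 only when they receive Ps with -722 + 7·Ps = 132, i.e. Ps = 122.
s = Ps − Pb = 122 − 84 = 38.

Required subsidy s = £38 per unit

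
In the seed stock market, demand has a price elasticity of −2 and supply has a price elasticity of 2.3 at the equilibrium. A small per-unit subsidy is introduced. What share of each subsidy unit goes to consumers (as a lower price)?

Consumer share = 23/43

For a small subsidy around the equilibrium, the benefit split depends on the relative slopes, which at a point are proportional to the elasticities.
Buyer share = εs/(εs + |εd|) = 2.3/(2.3 + 2) = 23/43; seller share = |εd|/(εs + |εd|) = 20/43.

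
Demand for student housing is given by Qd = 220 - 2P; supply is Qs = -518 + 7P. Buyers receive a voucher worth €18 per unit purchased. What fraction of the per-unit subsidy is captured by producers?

Producer share = 2/9

Pre-subsidy: 220 - 2P = -518 + 7P gives P* = 82, Q* = 56.
With the rebate, buyers effectively pay Pb = Ps − 18, where Ps is the price sellers receive.
Demand in terms of Ps becomes Qd = 220 − 2(Ps − 18) = 256 - 2Ps. Setting this equal to supply: 256 - 2Ps = -518 + 7Ps, so Ps = 86.
Buyers pay Pb = 86 − 18 = 68; Q' = -518 + 7·86 = 84.
Buyers' price falls by P* − Pb = 82 − 68 = 14; sellers' price rises by Ps − P* = 86 − 82 = 4.
So producers capture 4/18 = 2/9 of each unit of subsidy.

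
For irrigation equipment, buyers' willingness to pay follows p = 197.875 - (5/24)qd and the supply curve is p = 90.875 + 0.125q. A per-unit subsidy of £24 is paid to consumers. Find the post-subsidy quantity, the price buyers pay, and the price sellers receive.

Pre-subsidy: 197.875 - (5/24)q = 90.875 + 0.125q gives q* = 321 and p* = 131.
With the rebate, buyers effectively pay pb = ps − 24, where ps is the price sellers receive.
On the curves, pb = 197.875 - (5/24)q and ps = 90.875 + 0.125q; the wedge ps − pb = 24 gives 90.875 + 0.125q − (197.875 - (5/24)q) = 24, so q' = 393.
Then pb = 197.875 − (5/24)·393 = 116 and ps = 90.875 + 0.125·393 = 140.

q' = 393; buyers pay £116; sellers receive £140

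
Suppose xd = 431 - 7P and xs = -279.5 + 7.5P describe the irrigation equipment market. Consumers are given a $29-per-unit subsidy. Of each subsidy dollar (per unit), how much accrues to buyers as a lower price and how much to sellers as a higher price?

Buyers gain $15 per unit; sellers gain $14 per unit

Pre-subsidy: 431 - 7P = -279.5 + 7.5P gives P* = 49, x* = 88.
With the rebate, buyers effectively pay Pb = Ps − 29, where Ps is the price sellers receive.
Demand in terms of Ps becomes xd = 431 − 7(Ps − 29) = 634 - 7Ps. Setting this equal to supply: 634 - 7Ps = -279.5 + 7.5Ps, so Ps = 63.
Buyers pay Pb = 63 − 29 = 34; x' = -279.5 + 7.5·63 = 193.
Buyers' price falls by P* − Pb = 49 − 34 = 15; sellers' price rises by Ps − P* = 63 − 49 = 14.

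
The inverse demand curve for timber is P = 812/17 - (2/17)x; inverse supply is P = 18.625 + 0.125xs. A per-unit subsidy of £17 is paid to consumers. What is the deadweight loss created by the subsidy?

Pre-subsidy: 812/17 - (2/17)x = 18.625 + 0.125x gives x* = 1321/11 and P* = 370/11.
With the rebate, buyers effectively pay Pb = Ps − 17, where Ps is the price sellers receive.
On the curves, Pb = 812/17 - (2/17)x and Ps = 18.625 + 0.125x; the wedge Ps − Pb = 17 gives 18.625 + 0.125x − (812/17 - (2/17)x) = 17, so x' = 6275/33.
Then Pb = 812/17 − (2/17)·(6275/33) = 838/33 and Ps = 18.625 + 0.125·(6275/33) = 1399/33.
The subsidy expands output by 6275/33 − 1321/11 = 2312/33 past the efficient level; on those units the gap between marginal cost and willingness to pay runs from 0 up to 17.
DWL = ½ × 17 × 2312/33 = 19652/33.

Deadweight loss = 19652/33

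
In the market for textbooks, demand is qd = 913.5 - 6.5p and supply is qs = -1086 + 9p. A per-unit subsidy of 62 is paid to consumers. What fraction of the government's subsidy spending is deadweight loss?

DWL / government spending = 39/103

Pre-subsidy: 913.5 - 6.5p = -1086 + 9p gives p* = 129, q* = 75.
With the rebate, buyers effectively pay pb = ps − 62, where ps is the price sellers receive.
Demand in terms of ps becomes qd = 913.5 − 6.5(ps − 62) = 1316.5 - 6.5ps. Setting this equal to supply: 1316.5 - 6.5ps = -1086 + 9ps, so ps = 155.
Buyers pay pb = 155 − 62 = 93; q' = -1086 + 9·155 = 309.
ΔCS = ½(75 + 309)(129 − 93) = 6912; ΔPS = ½(75 + 309)(155 − 129) = 4992.
Government spending = 62 × 309 = 19158.
DWL = ½ × 62 × (309 − 75) = 7254; fraction = 7254 / 19158 = 39/103.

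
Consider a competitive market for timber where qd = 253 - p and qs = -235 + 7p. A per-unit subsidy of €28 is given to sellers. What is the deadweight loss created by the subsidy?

Pre-subsidy: 253 - p = -235 + 7p gives p* = 61, q* = 192.
With the subsidy, sellers receive ps = pb + 28 for each unit, where pb is the price buyers pay.
Supply in terms of pb becomes qs = -235 + 7(pb + 28) = -39 + 7pb. Setting this equal to demand: 253 - pb = -39 + 7pb, so pb = 36.5.
Sellers receive ps = 36.5 + 28 = 64.5; q' = 253 − 1·36.5 = 216.5.
The subsidy expands output by 216.5 − 192 = 24.5 past the efficient level; on those units the gap between marginal cost and willingness to pay runs from 0 up to 28.
DWL = ½ × 28 × 24.5 = 343.

Deadweight loss = €343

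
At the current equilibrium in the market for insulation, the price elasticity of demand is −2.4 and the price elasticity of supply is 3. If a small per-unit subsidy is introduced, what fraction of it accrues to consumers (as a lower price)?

Consumer share = 5/9

For a small subsidy around the equilibrium, the benefit split depends on the relative slopes, which at a point are proportional to the elasticities.
Buyer share = εs/(εs + |εd|) = 3/(3 + 2.4) = 5/9; seller share = |εd|/(εs + |εd|) = 4/9.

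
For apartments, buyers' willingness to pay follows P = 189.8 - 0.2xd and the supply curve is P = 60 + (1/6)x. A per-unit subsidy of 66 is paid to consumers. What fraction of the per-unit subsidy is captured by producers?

Pre-subsidy: 189.8 - 0.2x = 60 + (1/6)x gives x* = 354 and P* = 119.
With the rebate, buyers effectively pay Pb = Ps − 66, where Ps is the price sellers receive.
On the curves, Pb = 189.8 - 0.2x and Ps = 60 + (1/6)x; the wedge Ps − Pb = 66 gives 60 + (1/6)x − (189.8 - 0.2x) = 66, so x' = 534.
Then Pb = 189.8 − 0.2·534 = 83 and Ps = 60 + (1/6)·534 = 149.
Buyers' price falls by P* − Pb = 119 − 83 = 36; sellers' price rises by Ps − P* = 149 − 119 = 30.
So producers capture 30/66 = 5/11 of each unit of subsidy.

Producer share = 5/11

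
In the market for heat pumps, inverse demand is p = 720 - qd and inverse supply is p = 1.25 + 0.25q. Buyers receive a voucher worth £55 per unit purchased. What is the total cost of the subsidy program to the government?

Government cost = £34045

Pre-subsidy: 720 - q = 1.25 + 0.25q gives q* = 575 and p* = 145.
With the rebate, buyers effectively pay pb = ps − 55, where ps is the price sellers receive.
On the curves, pb = 720 - q and ps = 1.25 + 0.25q; the wedge ps − pb = 55 gives 1.25 + 0.25q − (720 - q) = 55, so q' = 619.
Then pb = 720 − 1·619 = 101 and ps = 1.25 + 0.25·619 = 156.
Government outlay = subsidy × quantity = 55 × 619 = 34045.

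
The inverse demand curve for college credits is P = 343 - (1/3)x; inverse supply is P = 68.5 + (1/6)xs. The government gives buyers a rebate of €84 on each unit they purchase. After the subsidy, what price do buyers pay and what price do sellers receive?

Buyers pay €104; sellers receive €188

Pre-subsidy: 343 - (1/3)x = 68.5 + (1/6)x gives x* = 549 and P* = 160.
With the rebate, buyers effectively pay Pb = Ps − 84, where Ps is the price sellers receive.
On the curves, Pb = 343 - (1/3)x and Ps = 68.5 + (1/6)x; the wedge Ps − Pb = 84 gives 68.5 + (1/6)x − (343 - (1/3)x) = 84, so x' = 717.
Then Pb = 343 − (1/3)·717 = 104 and Ps = 68.5 + (1/6)·717 = 188.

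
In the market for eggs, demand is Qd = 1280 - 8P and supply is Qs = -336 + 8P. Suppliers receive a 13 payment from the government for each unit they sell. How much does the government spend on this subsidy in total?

Government cost = 6812

Pre-subsidy: 1280 - 8P = -336 + 8P gives P* = 101, Q* = 472.
With the subsidy, sellers receive Ps = Pb + 13 for each unit, where Pb is the price buyers pay.
Supply in terms of Pb becomes Qs = -336 + 8(Pb + 13) = -232 + 8Pb. Setting this equal to demand: 1280 - 8Pb = -232 + 8Pb, so Pb = 94.5.
Sellers receive Ps = 94.5 + 13 = 107.5; Q' = 1280 − 8·94.5 = 524.
Government outlay = subsidy × quantity = 13 × 524 = 6812.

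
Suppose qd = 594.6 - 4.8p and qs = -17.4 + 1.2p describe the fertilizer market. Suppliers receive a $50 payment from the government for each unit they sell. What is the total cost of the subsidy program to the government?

Pre-subsidy: 594.6 - 4.8p = -17.4 + 1.2p gives p* = 102, q* = 105.
With the subsidy, sellers receive ps = pb + 50 for each unit, where pb is the price buyers pay.
Supply in terms of pb becomes qs = -17.4 + 1.2(pb + 50) = 42.6 + 1.2pb. Setting this equal to demand: 594.6 - 4.8pb = 42.6 + 1.2pb, so pb = 92.
Sellers receive ps = 92 + 50 = 142; q' = 594.6 − 4.8·92 = 153.
Government outlay = subsidy × quantity = 50 × 153 = 7650.

Government cost = $7650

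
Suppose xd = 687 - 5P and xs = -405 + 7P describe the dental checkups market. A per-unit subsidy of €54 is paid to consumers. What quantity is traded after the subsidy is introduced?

Pre-subsidy: 687 - 5P = -405 + 7P gives P* = 91, x* = 232.
With the rebate, buyers effectively pay Pb = Ps − 54, where Ps is the price sellers receive.
Demand in terms of Ps becomes xd = 687 − 5(Ps − 54) = 957 - 5Ps. Setting this equal to supply: 957 - 5Ps = -405 + 7Ps, so Ps = 113.5.
Buyers pay Pb = 113.5 − 54 = 59.5; x' = -405 + 7·113.5 = 389.5.

x' = 389.5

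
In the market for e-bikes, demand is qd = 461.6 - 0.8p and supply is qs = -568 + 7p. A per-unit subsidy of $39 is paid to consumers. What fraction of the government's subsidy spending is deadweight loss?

DWL / government spending = 7/192

Pre-subsidy: 461.6 - 0.8p = -568 + 7p gives p* = 132, q* = 356.
With the rebate, buyers effectively pay pb = ps − 39, where ps is the price sellers receive.
Demand in terms of ps becomes qd = 461.6 − 0.8(ps − 39) = 492.8 - 0.8ps. Setting this equal to supply: 492.8 - 0.8ps = -568 + 7ps, so ps = 136.
Buyers pay pb = 136 − 39 = 97; q' = -568 + 7·136 = 384.
ΔCS = ½(356 + 384)(132 − 97) = 12950; ΔPS = ½(356 + 384)(136 − 132) = 1480.
Government spending = 39 × 384 = 14976.
DWL = ½ × 39 × (384 − 356) = 546; fraction = 546 / 14976 = 7/192.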